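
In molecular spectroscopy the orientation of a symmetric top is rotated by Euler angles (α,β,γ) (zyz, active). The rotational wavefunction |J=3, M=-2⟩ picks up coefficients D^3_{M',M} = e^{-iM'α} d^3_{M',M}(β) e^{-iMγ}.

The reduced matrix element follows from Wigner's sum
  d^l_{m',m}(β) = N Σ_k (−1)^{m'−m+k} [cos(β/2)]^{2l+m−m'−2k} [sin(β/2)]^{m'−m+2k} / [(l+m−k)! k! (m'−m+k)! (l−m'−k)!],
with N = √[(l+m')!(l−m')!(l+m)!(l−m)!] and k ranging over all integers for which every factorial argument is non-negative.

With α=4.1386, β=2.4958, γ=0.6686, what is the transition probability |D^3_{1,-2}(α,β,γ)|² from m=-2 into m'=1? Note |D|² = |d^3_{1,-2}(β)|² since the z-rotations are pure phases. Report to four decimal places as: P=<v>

P=0.3567

D^3_{1,-2}(4.1386,2.4958,0.6686) = e^{-i·1·4.1386}·d^3_{1,-2}(2.4958)·e^{-i·-2·0.6686}. Compute d first:
Half-angle: c=0.317315, s=0.948320. N=√(24·2·1·120)=75.894664
k: max(0,(-2)−(1))=0 … min(3+(-2),3−(1))=1
  k=0: (−1)^3·75.8947/(12)·0.3173^3·0.9483^3 = -0.172332
  k=1: (−1)^4·75.8947/(24)·0.3173^1·0.9483^5 = +0.769600
d^3_{1,-2}(2.4958) = -0.172332 +0.769600 = +0.597269
|D^3_{1,-2}|² = |d^3_{1,-2}(β)|² = (+0.597269)² = 0.356730 (the z-rotation phases have unit modulus)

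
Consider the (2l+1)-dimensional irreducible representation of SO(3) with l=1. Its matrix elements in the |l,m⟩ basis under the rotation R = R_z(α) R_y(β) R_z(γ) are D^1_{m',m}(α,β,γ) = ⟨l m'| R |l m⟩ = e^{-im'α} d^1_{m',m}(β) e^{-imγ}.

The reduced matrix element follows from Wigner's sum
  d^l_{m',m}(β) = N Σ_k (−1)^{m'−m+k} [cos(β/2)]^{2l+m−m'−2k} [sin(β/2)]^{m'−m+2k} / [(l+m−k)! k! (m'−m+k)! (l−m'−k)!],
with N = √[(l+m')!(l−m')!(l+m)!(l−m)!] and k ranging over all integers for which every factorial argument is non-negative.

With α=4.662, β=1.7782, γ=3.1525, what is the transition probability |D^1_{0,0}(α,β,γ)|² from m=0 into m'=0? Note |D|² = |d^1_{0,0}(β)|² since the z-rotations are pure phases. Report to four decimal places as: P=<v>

Split into d^1_{0,0}(β=1.7782) × two z-phases.
Half-angle: c=0.630111, s=0.776505. N=√(1·1·1·1)=1.000000
Admissible k: 0..1 (factorial args all ≥0)
  k=0: (−1)^0·1.0000/(1)·0.6301^2·0.7765^0 = +0.397040
  k=1: (−1)^1·1.0000/(1)·0.6301^0·0.7765^2 = -0.602960
d^1_{0,0}(1.7782) = +0.397040 -0.602960 = -0.205920
|D^1_{0,0}|² = |d^1_{0,0}(β)|² = (-0.205920)² = 0.042403 (the z-rotation phases have unit modulus)

P=0.0424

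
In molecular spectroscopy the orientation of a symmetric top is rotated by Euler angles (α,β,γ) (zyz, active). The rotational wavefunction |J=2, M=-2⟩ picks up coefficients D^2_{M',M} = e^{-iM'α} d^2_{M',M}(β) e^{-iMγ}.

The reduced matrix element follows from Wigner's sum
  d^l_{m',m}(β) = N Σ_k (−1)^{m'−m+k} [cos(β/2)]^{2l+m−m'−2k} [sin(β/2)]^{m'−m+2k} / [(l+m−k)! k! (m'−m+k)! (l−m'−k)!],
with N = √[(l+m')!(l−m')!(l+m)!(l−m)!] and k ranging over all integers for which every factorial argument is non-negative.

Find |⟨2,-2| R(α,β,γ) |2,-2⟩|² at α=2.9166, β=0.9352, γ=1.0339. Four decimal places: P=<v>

D^2_{-2,-2}(2.9166,0.9352,1.0339) = e^{-i·-2·2.9166}·d^2_{-2,-2}(0.9352)·e^{-i·-2·1.0339}. Compute d first:
c=cos(0.9352/2)=0.892653, s=sin(0.9352/2)=0.450745; N=√[1·24·1·24]=24.000000
k∈{0} keeps every argument non-negative
  k=0: (−1)^0·24.0000/(24)·0.8927^4·0.4507^0 = +0.634936
d^2_{-2,-2}(0.9352) = +0.634936
|D^2_{-2,-2}|² = |d^2_{-2,-2}(β)|² = (+0.634936)² = 0.403144 (the z-rotation phases have unit modulus)

P=0.4031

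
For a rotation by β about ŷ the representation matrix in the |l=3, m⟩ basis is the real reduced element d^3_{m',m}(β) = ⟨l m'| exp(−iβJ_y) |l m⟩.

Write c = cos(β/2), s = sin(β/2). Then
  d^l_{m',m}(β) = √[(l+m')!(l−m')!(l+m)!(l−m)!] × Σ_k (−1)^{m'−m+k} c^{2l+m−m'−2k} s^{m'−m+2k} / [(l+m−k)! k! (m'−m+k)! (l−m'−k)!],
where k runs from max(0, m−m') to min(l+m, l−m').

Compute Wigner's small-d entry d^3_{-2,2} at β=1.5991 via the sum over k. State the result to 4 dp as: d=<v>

d=0.5063

d^3_{-2,2}(β=1.5991) via Wigner's sum:
c=cos(1.5991/2)=0.697029, s=sin(1.5991/2)=0.717043; N=√[1·120·120·1]=120.000000
The bounds max(0,m−m')=4 and min(l+m,l−m')=5 give 2 terms
  k=4: (−1)^0·120.0000/(24)·0.6970^2·0.7170^4 = +0.642173
  k=5: (−1)^1·120.0000/(120)·0.6970^0·0.7170^6 = -0.135916
d^3_{-2,2}(1.5991) = +0.642173 -0.135916 = +0.506257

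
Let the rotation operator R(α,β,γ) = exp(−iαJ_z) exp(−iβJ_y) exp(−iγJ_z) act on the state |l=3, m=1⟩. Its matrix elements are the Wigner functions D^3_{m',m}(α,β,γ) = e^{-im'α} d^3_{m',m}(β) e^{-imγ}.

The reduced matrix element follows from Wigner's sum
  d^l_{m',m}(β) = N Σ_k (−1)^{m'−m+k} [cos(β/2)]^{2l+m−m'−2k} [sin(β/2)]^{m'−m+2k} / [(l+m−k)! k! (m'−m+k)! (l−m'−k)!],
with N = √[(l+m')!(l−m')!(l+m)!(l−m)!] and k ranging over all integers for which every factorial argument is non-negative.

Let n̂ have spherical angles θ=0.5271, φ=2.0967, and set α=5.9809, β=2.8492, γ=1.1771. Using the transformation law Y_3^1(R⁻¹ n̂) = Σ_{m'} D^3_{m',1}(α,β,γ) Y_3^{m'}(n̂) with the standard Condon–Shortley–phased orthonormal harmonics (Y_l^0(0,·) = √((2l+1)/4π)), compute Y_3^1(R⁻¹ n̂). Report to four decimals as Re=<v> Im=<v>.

Re=-0.3858 Im=-0.0357

Need the full column D^3_{m',1} for m'=−3..3 at α=5.9809, β=2.8492, γ=1.1771.
cos(β/2)=0.145676, sin(β/2)=0.989332
d^3_{-3,1}: single k=4 term ⇒ +0.078739;  D = -0.038656-0.068597i
d^3_{-2,1}: k∈[3..4] ⇒ +0.018933 -0.436616 = -0.417683;  D = +0.087427+0.408430i
d^3_{-1,1}: k∈[2..4] ⇒ +0.002645 -0.162643 +0.937677 = +0.777679;  D = +0.070989-0.774432i
d^3_{0,1}: k∈[1..3] ⇒ +0.000225 -0.031110 +0.478289 = +0.447403;  D = +0.171626-0.413176i
d^3_{1,1}: k∈[0..2] ⇒ +0.000010 -0.003526 +0.121982 = +0.118465;  D = +0.075953-0.090913i
d^3_{2,1}: k∈[0..1] ⇒ -0.000205 +0.018933 = +0.018728;  D = +0.015741-0.010146i
d^3_{3,1}: single k=0 term ⇒ +0.001707;  D = +0.001645-0.000456i
Y_3^{m'}(θ=0.5271,φ=2.0967) and Σ D·Y over m':
  (-0.0387-0.0686i)·(+0.0531-0.0004i)  (+0.0874+0.4084i)·(-0.1109+0.1941i)  (+0.0710-0.7744i)·(-0.2232-0.3845i)  (+0.1716-0.4132i)·(+0.2370+0.0000i)  (+0.0760-0.0909i)·(+0.2232-0.3845i)  (+0.0157-0.0101i)·(-0.1109-0.1941i)  (+0.0016-0.0005i)·(-0.0531-0.0004i)
Y_3^1(R⁻¹ n̂) = -0.385794-0.035717i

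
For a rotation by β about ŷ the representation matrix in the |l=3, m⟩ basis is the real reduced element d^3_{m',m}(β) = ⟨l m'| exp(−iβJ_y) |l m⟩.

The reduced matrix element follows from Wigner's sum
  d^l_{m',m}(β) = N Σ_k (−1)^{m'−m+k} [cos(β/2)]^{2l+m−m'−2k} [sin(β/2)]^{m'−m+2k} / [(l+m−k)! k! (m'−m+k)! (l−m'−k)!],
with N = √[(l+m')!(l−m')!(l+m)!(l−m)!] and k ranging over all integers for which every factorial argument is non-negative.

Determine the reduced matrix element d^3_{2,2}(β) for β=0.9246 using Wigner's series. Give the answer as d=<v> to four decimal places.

d^3_{2,2}(β=0.9246) via Wigner's sum:
c=cos(0.9246/2)=0.895029, s=sin(0.9246/2)=0.446008; N=√[120·1·120·1]=120.000000
Admissible k: 0..1 (factorial args all ≥0)
  k=0: (−1)^0·120.0000/(120)·0.8950^6·0.4460^0 = +0.514071
  k=1: (−1)^1·120.0000/(24)·0.8950^4·0.4460^2 = -0.638269
d^3_{2,2}(0.9246) = +0.514071 -0.638269 = -0.124198

d=-0.1242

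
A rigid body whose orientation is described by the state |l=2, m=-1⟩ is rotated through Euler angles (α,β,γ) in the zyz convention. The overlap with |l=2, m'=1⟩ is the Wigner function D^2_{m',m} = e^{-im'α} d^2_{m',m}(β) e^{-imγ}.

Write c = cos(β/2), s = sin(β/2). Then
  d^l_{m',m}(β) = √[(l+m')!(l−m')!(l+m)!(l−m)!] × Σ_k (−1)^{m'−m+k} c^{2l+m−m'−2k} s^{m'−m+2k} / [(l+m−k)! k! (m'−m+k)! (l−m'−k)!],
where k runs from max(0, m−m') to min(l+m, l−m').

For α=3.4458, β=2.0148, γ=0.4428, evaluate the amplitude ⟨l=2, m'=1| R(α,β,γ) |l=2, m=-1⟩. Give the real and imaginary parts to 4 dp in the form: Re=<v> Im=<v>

First d^2_{1,-1}(β=2.0148), then the phase factors e^{-i(1)α} and e^{-i(-1)γ}:
Half-angle: c=0.534061, s=0.845446. N=√(6·1·1·6)=6.000000
The bounds max(0,m−m')=0 and min(l+m,l−m')=1 give 2 terms
  k=0: (−1)^2·6.0000/(2)·0.5341^2·0.8454^2 = +0.611610
  k=1: (−1)^3·6.0000/(6)·0.5341^0·0.8454^4 = -0.510909
d^2_{1,-1}(2.0148) = +0.611610 -0.510909 = +0.100700
Phases: e^{-i·(1)·3.4458}=-0.954085+0.299537i, e^{-i·(-1)·0.4428}=+0.903555+0.428471i ⇒ D=-0.099735-0.013912i

Re=-0.0997 Im=-0.0139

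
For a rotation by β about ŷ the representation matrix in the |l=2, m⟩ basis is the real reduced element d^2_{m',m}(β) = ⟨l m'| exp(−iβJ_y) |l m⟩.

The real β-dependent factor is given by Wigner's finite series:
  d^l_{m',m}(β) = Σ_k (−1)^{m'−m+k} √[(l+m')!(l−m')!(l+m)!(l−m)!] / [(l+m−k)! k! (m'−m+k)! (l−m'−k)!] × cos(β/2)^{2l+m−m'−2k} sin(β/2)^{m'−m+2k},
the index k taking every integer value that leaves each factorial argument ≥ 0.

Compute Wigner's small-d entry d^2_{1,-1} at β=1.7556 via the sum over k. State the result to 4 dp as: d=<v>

d=0.3744

d^2_{1,-1}(β=1.7556) via Wigner's sum:
Half-angle: c=0.638845, s=0.769335. N=√(6·1·1·6)=6.000000
The bounds max(0,m−m')=0 and min(l+m,l−m')=1 give 2 terms
  k=0: (−1)^2·6.0000/(2)·0.6388^2·0.7693^2 = +0.724676
  k=1: (−1)^3·6.0000/(6)·0.6388^0·0.7693^4 = -0.350318
d^2_{1,-1}(1.7556) = +0.724676 -0.350318 = +0.374358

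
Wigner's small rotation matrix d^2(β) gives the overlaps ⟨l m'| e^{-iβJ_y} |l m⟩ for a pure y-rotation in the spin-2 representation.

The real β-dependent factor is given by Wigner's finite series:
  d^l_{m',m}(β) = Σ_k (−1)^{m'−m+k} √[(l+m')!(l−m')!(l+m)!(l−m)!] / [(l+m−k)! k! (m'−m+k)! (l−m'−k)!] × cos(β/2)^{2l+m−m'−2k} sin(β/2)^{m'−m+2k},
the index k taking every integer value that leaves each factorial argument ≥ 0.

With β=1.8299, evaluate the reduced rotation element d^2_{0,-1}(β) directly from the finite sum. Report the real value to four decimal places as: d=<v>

d^2_{0,-1}(β=1.8299) via Wigner's sum:
With c≡cos(β/2)=0.609830 and s≡sin(β/2)=0.792532, N=[2·2·1·6]^{1/2}=4.898979
The bounds max(0,m−m')=0 and min(l+m,l−m')=1 give 2 terms
  k=0: (−1)^1·4.8990/(2)·0.6098^3·0.7925^1 = -0.440270
  k=1: (−1)^2·4.8990/(2)·0.6098^1·0.7925^3 = +0.743593
d^2_{0,-1}(1.8299) = -0.440270 +0.743593 = +0.303323

d=0.3033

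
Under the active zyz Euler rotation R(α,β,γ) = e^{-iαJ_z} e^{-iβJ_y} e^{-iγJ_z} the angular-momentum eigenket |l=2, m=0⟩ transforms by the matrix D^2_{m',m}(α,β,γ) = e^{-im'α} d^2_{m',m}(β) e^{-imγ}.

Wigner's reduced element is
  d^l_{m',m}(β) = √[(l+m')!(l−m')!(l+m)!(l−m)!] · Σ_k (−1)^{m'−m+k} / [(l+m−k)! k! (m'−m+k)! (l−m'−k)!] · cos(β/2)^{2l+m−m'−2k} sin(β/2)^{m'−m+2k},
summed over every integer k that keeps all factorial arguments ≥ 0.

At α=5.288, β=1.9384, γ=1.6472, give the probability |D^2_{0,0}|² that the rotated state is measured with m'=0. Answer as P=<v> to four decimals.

P=0.0938

Split into d^2_{0,0}(β=1.9384) × two z-phases.
Half-angle: c=0.565959, s=0.824433. N=√(2·2·2·2)=4.000000
Admissible k: 0..2 (factorial args all ≥0)
  k=0: (−1)^0·4.0000/(4)·0.5660^4·0.8244^0 = +0.102598
  k=1: (−1)^1·4.0000/(1)·0.5660^2·0.8244^2 = -0.870846
  k=2: (−1)^2·4.0000/(4)·0.5660^0·0.8244^4 = +0.461979
d^2_{0,0}(1.9384) = +0.102598 -0.870846 +0.461979 = -0.306269
|D^2_{0,0}|² = |d^2_{0,0}(β)|² = (-0.306269)² = 0.093801 (the z-rotation phases have unit modulus)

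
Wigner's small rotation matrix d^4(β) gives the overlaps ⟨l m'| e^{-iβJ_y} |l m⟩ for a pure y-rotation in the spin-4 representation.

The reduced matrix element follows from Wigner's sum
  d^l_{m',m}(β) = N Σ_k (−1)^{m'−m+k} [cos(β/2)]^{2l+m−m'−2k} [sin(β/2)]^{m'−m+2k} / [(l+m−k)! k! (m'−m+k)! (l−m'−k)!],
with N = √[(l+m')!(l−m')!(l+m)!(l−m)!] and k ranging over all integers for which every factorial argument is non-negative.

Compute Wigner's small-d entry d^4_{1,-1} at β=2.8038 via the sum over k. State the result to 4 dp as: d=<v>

d^4_{1,-1}(β=2.8038) via Wigner's sum:
With c≡cos(β/2)=0.168094 and s≡sin(β/2)=0.985771, N=[120·6·6·120]^{1/2}=720.000000
Admissible k: 0..3 (factorial args all ≥0)
  k=0: (−1)^2·720.0000/(72)·0.1681^6·0.9858^2 = +0.000219
  k=1: (−1)^3·720.0000/(24)·0.1681^4·0.9858^4 = -0.022617
  k=2: (−1)^4·720.0000/(48)·0.1681^2·0.9858^6 = +0.388914
  k=3: (−1)^5·720.0000/(720)·0.1681^0·0.9858^8 = -0.891678
d^4_{1,-1}(2.8038) = +0.000219 -0.022617 +0.388914 -0.891678 = -0.525161

d=-0.5252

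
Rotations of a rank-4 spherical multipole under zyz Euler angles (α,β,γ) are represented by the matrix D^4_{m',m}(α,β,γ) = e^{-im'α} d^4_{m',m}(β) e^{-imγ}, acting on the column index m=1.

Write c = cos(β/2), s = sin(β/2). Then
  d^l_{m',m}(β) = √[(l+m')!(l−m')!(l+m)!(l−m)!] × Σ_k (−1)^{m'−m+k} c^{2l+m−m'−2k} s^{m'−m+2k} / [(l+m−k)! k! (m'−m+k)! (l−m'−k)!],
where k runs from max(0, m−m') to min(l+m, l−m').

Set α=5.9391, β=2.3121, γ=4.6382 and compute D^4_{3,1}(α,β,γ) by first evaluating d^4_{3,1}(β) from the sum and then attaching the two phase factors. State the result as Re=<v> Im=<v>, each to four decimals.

Re=0.1934 Im=-0.0968

Split into d^4_{3,1}(β=2.3121) × two z-phases.
With c≡cos(β/2)=0.402958 and s≡sin(β/2)=0.915219, N=[5040·1·120·6]^{1/2}=1904.940944
Admissible k: 0..1 (factorial args all ≥0)
  k=0: (−1)^2·1904.9409/(240)·0.4030^6·0.9152^2 = +0.028463
  k=1: (−1)^3·1904.9409/(144)·0.4030^4·0.9152^4 = -0.244713
d^4_{3,1}(2.3121) = +0.028463 -0.244713 = -0.216250
D = (+0.512884+0.858458i)·(-0.216250)·(-0.074121+0.997249i) = +0.193352-0.096846i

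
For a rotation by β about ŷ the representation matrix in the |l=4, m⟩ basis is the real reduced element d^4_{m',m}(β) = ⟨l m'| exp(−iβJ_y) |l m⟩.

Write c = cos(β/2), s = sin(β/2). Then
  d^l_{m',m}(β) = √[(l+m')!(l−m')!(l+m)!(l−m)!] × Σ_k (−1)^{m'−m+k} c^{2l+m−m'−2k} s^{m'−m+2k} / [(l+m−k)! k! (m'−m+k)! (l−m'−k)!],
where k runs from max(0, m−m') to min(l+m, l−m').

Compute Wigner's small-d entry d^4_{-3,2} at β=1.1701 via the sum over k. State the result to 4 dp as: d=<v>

d^4_{-3,2}(β=1.1701) via Wigner's sum:
c=cos(1.1701/2)=0.833684, s=sin(1.1701/2)=0.552241; N=√[1·5040·720·2]=2693.993318
k: max(0,(2)−(-3))=5 … min(4+(2),4−(-3))=6
  k=5: (−1)^0·2693.9933/(240)·0.8337^3·0.5522^5 = +0.334067
  k=6: (−1)^1·2693.9933/(720)·0.8337^1·0.5522^7 = -0.048861
d^4_{-3,2}(1.1701) = +0.334067 -0.048861 = +0.285206

d=0.2852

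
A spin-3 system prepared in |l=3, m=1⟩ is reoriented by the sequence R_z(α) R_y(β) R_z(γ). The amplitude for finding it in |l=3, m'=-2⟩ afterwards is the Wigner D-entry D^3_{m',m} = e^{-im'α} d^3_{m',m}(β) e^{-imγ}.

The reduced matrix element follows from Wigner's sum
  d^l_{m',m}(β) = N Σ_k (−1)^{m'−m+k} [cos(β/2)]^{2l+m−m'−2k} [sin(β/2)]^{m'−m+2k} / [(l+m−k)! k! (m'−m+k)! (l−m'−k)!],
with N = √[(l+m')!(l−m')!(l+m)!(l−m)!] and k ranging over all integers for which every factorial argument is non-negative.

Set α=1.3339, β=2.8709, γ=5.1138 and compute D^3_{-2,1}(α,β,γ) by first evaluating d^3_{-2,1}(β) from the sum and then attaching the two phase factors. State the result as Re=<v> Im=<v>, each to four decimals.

D^3_{-2,1}(1.3339,2.8709,5.1138) = e^{-i·-2·1.3339}·d^3_{-2,1}(2.8709)·e^{-i·1·5.1138}. Compute d first:
Half-angle: c=0.134933, s=0.990855. N=√(1·120·24·2)=75.894664
Admissible k: 3..4 (factorial args all ≥0)
  k=3: (−1)^0·75.8947/(12)·0.1349^3·0.9909^3 = +0.015115
  k=4: (−1)^1·75.8947/(24)·0.1349^1·0.9909^5 = -0.407539
d^3_{-2,1}(2.8709) = +0.015115 -0.407539 = -0.392424
Phases: e^{-i·(-2)·1.3339}=-0.889844+0.456264i, e^{-i·(1)·5.1138}=+0.390718+0.920511i ⇒ D=+0.301254+0.251481i

Re=0.3013 Im=0.2515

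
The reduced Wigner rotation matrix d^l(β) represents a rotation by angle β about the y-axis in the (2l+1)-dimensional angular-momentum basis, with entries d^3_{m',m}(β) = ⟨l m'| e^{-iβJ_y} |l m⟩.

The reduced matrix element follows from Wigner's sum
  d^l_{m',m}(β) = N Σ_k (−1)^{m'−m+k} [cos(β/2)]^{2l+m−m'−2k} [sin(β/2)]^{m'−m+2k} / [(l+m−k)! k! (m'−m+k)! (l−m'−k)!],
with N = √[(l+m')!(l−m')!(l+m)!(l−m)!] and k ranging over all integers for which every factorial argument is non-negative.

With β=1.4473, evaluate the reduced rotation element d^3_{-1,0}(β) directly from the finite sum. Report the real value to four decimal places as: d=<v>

d^3_{-1,0}(β=1.4473) via Wigner's sum:
Half-angle: c=0.749394, s=0.662124. N=√(2·24·6·6)=41.569219
Admissible k: 1..3 (factorial args all ≥0)
  k=1: (−1)^0·41.5692/(12)·0.7494^5·0.6621^1 = +0.542102
  k=2: (−1)^1·41.5692/(4)·0.7494^3·0.6621^3 = -1.269583
  k=3: (−1)^2·41.5692/(12)·0.7494^1·0.6621^5 = +0.330369
d^3_{-1,0}(1.4473) = +0.542102 -1.269583 +0.330369 = -0.397112

d=-0.3971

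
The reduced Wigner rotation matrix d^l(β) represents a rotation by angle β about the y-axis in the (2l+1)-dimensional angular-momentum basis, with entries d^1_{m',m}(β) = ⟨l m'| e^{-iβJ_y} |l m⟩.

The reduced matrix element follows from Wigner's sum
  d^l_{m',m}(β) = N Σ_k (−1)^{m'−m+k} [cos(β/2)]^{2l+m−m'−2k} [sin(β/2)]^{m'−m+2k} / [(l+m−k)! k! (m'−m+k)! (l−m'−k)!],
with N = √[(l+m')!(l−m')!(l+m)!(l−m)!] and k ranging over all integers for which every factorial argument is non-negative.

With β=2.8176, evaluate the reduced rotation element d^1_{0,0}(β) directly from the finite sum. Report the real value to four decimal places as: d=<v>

d^1_{0,0}(β=2.8176) via Wigner's sum:
c=cos(2.8176/2)=0.161289, s=sin(2.8176/2)=0.986907; N=√[1·1·1·1]=1.000000
k: max(0,(0)−(0))=0 … min(1+(0),1−(0))=1
  k=0: (−1)^0·1.0000/(1)·0.1613^2·0.9869^0 = +0.026014
  k=1: (−1)^1·1.0000/(1)·0.1613^0·0.9869^2 = -0.973986
d^1_{0,0}(2.8176) = +0.026014 -0.973986 = -0.947972

d=-0.9480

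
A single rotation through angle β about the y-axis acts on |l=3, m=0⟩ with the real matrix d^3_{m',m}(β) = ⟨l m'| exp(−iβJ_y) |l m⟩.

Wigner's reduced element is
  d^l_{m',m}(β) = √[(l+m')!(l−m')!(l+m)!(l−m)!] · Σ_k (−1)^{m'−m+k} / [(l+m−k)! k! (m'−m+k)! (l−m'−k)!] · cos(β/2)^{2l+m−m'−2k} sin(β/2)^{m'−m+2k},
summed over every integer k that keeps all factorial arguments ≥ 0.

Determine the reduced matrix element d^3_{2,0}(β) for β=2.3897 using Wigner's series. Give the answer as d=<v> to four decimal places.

d^3_{2,0}(β=2.3897) via Wigner's sum:
c=cos(2.3897/2)=0.367153, s=sin(2.3897/2)=0.930161; N=√[120·1·6·6]=65.726707
k∈{0,1} keeps every argument non-negative
  k=0: (−1)^2·65.7267/(12)·0.3672^4·0.9302^2 = +0.086112
  k=1: (−1)^3·65.7267/(12)·0.3672^2·0.9302^4 = -0.552696
d^3_{2,0}(2.3897) = +0.086112 -0.552696 = -0.466584

d=-0.4666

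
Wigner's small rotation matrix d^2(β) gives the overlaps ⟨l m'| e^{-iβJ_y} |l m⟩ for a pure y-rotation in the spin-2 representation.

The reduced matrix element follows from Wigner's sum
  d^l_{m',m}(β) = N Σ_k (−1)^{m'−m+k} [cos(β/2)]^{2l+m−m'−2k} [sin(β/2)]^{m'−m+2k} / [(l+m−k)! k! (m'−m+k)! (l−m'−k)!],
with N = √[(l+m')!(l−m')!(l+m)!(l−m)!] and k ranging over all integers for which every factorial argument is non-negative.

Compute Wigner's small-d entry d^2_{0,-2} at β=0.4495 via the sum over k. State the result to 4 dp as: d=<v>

d=0.1156

d^2_{0,-2}(β=0.4495) via Wigner's sum:
Half-angle: c=0.974850, s=0.222863. N=√(2·2·1·24)=9.797959
The bounds max(0,m−m')=0 and min(l+m,l−m')=0 give 1 term
  k=0: (−1)^2·9.7980/(4)·0.9748^2·0.2229^2 = +0.115618
d^2_{0,-2}(0.4495) = +0.115618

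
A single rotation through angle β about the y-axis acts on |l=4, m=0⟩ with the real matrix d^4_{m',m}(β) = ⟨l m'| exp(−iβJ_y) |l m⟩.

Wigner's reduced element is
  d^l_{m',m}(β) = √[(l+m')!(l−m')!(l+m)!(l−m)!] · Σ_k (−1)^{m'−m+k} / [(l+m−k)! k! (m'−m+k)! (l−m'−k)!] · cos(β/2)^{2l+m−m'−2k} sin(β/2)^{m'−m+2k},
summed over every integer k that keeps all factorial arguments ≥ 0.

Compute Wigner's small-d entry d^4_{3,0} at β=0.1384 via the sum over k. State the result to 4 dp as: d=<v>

d=-0.0038

d^4_{3,0}(β=0.1384) via Wigner's sum:
c=cos(0.1384/2)=0.997607, s=sin(0.1384/2)=0.069145; N=√[5040·1·24·24]=1703.830978
k∈{0,1} keeps every argument non-negative
  k=0: (−1)^3·1703.8310/(144)·0.9976^5·0.0691^3 = -0.003865
  k=1: (−1)^4·1703.8310/(144)·0.9976^3·0.0691^5 = +0.000019
d^4_{3,0}(0.1384) = -0.003865 +0.000019 = -0.003846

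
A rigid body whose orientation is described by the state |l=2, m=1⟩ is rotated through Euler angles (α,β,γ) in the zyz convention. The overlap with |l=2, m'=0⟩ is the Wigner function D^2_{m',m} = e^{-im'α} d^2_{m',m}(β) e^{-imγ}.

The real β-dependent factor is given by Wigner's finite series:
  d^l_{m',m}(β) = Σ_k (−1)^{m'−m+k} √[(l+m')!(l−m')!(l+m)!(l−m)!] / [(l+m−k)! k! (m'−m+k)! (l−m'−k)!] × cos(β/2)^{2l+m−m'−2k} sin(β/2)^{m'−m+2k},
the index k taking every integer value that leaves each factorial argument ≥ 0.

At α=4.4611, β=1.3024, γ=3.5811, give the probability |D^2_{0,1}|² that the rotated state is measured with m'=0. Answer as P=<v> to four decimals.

P=0.0981

D^2_{0,1}(4.4611,1.3024,3.5811) = e^{-i·0·4.4611}·d^2_{0,1}(1.3024)·e^{-i·1·3.5811}. Compute d first:
c=cos(1.3024/2)=0.795357, s=sin(1.3024/2)=0.606141; N=√[2·2·6·1]=4.898979
k: max(0,(1)−(0))=1 … min(2+(1),2−(0))=2
  k=1: (−1)^0·4.8990/(2)·0.7954^3·0.6061^1 = +0.747026
  k=2: (−1)^1·4.8990/(2)·0.7954^1·0.6061^3 = -0.433870
d^2_{0,1}(1.3024) = +0.747026 -0.433870 = +0.313156
|D^2_{0,1}|² = |d^2_{0,1}(β)|² = (+0.313156)² = 0.098067 (the z-rotation phases have unit modulus)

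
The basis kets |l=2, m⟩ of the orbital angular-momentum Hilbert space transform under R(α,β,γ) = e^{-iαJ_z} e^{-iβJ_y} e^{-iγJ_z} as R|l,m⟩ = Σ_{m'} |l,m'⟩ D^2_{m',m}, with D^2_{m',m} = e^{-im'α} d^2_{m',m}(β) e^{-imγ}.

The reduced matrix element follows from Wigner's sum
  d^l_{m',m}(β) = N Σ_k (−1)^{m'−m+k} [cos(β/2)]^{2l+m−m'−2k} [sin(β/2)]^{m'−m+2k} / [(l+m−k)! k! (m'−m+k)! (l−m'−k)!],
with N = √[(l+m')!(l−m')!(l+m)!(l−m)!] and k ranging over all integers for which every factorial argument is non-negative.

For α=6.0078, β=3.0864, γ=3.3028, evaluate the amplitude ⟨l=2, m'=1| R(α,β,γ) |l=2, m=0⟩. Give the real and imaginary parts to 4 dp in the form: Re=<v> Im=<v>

Split into d^2_{1,0}(β=3.0864) × two z-phases.
With c≡cos(β/2)=0.027593 and s≡sin(β/2)=0.999619, N=[6·1·2·2]^{1/2}=4.898979
The bounds max(0,m−m')=0 and min(l+m,l−m')=1 give 2 terms
  k=0: (−1)^1·4.8990/(2)·0.0276^3·0.9996^1 = -0.000051
  k=1: (−1)^2·4.8990/(2)·0.0276^1·0.9996^3 = +0.067511
d^2_{1,0}(3.0864) = -0.000051 +0.067511 = +0.067460
Attach z-rotation phases: D = e^{-i(1)(6.0078)}·(+0.067460)·e^{-i(0)(3.3028)} = +0.064918+0.018343i

Re=0.0649 Im=0.0183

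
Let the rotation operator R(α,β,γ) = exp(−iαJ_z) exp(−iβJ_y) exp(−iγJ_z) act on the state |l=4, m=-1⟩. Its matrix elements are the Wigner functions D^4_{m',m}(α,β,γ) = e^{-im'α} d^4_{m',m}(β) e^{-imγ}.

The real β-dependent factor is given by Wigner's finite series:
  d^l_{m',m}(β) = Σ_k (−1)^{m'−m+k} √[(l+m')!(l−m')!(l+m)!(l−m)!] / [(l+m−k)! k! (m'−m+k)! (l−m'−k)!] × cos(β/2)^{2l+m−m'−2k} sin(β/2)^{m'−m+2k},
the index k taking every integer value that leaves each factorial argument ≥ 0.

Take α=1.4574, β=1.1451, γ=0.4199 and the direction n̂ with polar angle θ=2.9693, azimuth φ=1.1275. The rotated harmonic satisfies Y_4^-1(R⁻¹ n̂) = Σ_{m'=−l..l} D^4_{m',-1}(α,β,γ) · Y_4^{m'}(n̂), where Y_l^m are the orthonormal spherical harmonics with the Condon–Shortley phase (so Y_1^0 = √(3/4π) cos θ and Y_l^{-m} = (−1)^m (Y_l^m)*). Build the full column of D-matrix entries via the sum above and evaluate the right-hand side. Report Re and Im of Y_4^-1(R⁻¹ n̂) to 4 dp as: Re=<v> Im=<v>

Need the full column D^4_{m',-1} for m'=−4..4 at α=1.4574, β=1.1451, γ=0.4199.
cos(β/2)=0.840522, sin(β/2)=0.541777
d^4_{-4,-1}: single k=3 term ⇒ +0.499231;  D = +0.498948-0.016814i
d^4_{-3,-1}: k∈[2..3] ⇒ +0.821498 -0.568851 = +0.252647;  D = +0.020117-0.251845i
d^4_{-2,-1}: k∈[1..3] ⇒ +0.681242 -1.415188 +0.391982 = -0.341965;  D = +0.335608+0.065626i
d^4_{-1,-1}: k∈[0..3] ⇒ +0.249111 -1.552486 +1.290033 -0.178658 = -0.192000;  D = +0.057932-0.183052i
d^4_{0,-1}: k∈[0..3] ⇒ -0.718092 +1.790087 -0.743733 +0.051500 = +0.379762;  D = +0.346772+0.154817i
d^4_{1,-1}: k∈[0..3] ⇒ +1.034991 -1.290033 +0.267987 -0.007423 = +0.005522;  D = +0.002807-0.004755i
d^4_{2,-1}: k∈[0..2] ⇒ -0.943459 +0.587973 -0.048857 = -0.404343;  D = +0.322699+0.243637i
d^4_{3,-1}: k∈[0..1] ⇒ +0.568851 -0.141805 = +0.427046;  D = -0.294228+0.309512i
d^4_{4,-1}: single k=0 term ⇒ -0.207417;  D = -0.133195-0.159000i
Y_4^{m'}(θ=2.9693,φ=1.1275) and Σ D·Y over m':
  (+0.4989-0.0168i)·(-0.0001+0.0004i)  (+0.0201-0.2518i)·(+0.0060-0.0015i)  (+0.3356+0.0656i)·(-0.0360-0.0441i)  (+0.0579-0.1831i)·(-0.1300+0.2739i)  (+0.3468+0.1548i)·(+0.7251+0.0000i)  (+0.0028-0.0048i)·(+0.1300+0.2739i)  (+0.3227+0.2436i)·(-0.0360+0.0441i)  (-0.2942+0.3095i)·(-0.0060-0.0015i)  (-0.1332-0.1590i)·(-0.0001-0.0004i)
Y_4^-1(R⁻¹ n̂) = +0.266054+0.137644i

Re=0.2661 Im=0.1376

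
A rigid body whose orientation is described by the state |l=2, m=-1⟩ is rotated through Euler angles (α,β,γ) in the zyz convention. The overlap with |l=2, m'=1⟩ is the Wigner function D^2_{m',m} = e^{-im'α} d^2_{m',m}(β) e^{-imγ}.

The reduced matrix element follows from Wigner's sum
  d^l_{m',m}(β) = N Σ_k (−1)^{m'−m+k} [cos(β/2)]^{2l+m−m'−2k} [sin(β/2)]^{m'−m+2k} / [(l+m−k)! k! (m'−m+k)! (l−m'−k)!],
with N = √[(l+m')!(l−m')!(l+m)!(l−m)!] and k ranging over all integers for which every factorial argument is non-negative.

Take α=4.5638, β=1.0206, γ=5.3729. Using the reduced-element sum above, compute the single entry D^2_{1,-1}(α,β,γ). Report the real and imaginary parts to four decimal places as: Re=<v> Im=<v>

Split into d^2_{1,-1}(β=1.0206) × two z-phases.
With c≡cos(β/2)=0.872598 and s≡sin(β/2)=0.488439, N=[6·1·1·6]^{1/2}=6.000000
k∈{0,1} keeps every argument non-negative
  k=0: (−1)^2·6.0000/(2)·0.8726^2·0.4884^2 = +0.544967
  k=1: (−1)^3·6.0000/(6)·0.8726^0·0.4884^4 = -0.056917
d^2_{1,-1}(1.0206) = +0.544967 -0.056917 = +0.488050
Attach z-rotation phases: D = e^{-i(1)(4.5638)}·(+0.488050)·e^{-i(-1)(5.3729)} = +0.336828+0.353186i

Re=0.3368 Im=0.3532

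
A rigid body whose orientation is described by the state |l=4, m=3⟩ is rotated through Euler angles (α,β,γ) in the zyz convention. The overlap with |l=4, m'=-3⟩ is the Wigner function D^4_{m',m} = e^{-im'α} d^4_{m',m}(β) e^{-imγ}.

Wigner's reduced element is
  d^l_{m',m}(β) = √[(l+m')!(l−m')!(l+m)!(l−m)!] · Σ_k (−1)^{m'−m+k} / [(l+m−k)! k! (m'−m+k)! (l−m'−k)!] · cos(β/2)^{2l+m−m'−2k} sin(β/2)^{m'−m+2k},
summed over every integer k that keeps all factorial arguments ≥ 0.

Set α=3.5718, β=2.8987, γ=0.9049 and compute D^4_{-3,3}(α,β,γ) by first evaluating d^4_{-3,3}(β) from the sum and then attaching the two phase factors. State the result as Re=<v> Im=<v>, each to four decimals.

Split into d^4_{-3,3}(β=2.8987) × two z-phases.
Half-angle: c=0.121148, s=0.992634. N=√(1·5040·5040·1)=5040.000000
Admissible k: 6..7 (factorial args all ≥0)
  k=6: (−1)^0·5040.0000/(720)·0.1211^2·0.9926^6 = +0.098280
  k=7: (−1)^1·5040.0000/(5040)·0.1211^0·0.9926^8 = -0.942572
d^4_{-3,3}(2.8987) = +0.098280 -0.942572 = -0.844292
Phases: e^{-i·(-3)·3.5718}=-0.276523-0.961007i, e^{-i·(3)·0.9049}=-0.910257-0.414044i ⇒ D=+0.123429-0.835221i

Re=0.1234 Im=-0.8352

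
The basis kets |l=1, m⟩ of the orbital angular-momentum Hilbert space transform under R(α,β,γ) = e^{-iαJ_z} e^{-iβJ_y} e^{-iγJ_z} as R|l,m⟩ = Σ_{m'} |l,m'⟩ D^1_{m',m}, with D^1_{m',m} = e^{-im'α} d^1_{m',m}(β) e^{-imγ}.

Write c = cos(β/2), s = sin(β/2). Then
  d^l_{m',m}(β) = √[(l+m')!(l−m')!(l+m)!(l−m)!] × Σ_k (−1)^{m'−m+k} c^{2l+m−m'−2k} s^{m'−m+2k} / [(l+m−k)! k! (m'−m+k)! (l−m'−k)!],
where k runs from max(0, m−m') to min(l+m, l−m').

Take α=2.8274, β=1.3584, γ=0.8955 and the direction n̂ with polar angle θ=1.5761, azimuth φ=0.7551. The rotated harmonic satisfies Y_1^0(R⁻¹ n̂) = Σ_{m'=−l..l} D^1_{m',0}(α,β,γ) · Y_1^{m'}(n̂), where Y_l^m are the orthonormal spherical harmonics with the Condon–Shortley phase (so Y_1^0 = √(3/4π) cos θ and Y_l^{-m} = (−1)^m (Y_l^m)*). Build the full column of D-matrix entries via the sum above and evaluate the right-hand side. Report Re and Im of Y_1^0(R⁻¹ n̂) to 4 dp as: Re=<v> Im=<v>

Need the full column D^1_{m',0} for m'=−1..1 at α=2.8274, β=1.3584, γ=0.8955.
cos(β/2)=0.778076, sin(β/2)=0.628171
d^1_{-1,0}: single k=1 term ⇒ +0.691217;  D = -0.657379+0.213620i
d^1_{0,0}: k∈[0..1] ⇒ +0.605401 -0.394599 = +0.210803;  D = +0.210803+0.000000i
d^1_{1,0}: single k=0 term ⇒ -0.691217;  D = +0.657379+0.213620i
Y_1^{m'}(θ=1.5761,φ=0.7551) and Σ D·Y over m':
  (-0.6574+0.2136i)·(+0.2516-0.2368i)  (+0.2108+0.0000i)·(-0.0026+0.0000i)  (+0.6574+0.2136i)·(-0.2516-0.2368i)
Y_1^0(R⁻¹ n̂) = -0.230158+0.000000i

Re=-0.2302 Im=0.0000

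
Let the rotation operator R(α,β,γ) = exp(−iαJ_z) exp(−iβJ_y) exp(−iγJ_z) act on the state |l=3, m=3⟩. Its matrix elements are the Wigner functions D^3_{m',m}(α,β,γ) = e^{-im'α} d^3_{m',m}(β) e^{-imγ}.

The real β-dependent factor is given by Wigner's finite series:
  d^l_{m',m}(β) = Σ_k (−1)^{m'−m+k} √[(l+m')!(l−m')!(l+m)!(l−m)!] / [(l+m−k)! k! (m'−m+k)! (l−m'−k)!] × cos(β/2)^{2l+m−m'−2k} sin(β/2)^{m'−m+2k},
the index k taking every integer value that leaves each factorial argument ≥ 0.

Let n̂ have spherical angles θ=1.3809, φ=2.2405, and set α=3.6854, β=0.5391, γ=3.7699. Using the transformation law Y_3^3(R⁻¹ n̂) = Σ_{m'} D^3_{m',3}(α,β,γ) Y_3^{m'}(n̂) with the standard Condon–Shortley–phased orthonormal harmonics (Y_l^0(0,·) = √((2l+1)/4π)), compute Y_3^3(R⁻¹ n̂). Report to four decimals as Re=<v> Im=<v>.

Re=0.3701 Im=-0.1091

Need the full column D^3_{m',3} for m'=−3..3 at α=3.6854, β=0.5391, γ=3.7699.
cos(β/2)=0.963891, sin(β/2)=0.266298
d^3_{-3,3}: single k=6 term ⇒ +0.000357;  D = +0.000345-0.000089i
d^3_{-2,3}: single k=5 term ⇒ +0.003162;  D = -0.002209+0.002262i
d^3_{-1,3}: single k=4 term ⇒ +0.018096;  D = +0.004120-0.017620i
d^3_{0,3}: single k=3 term ⇒ +0.075631;  D = +0.023369+0.071930i
d^3_{1,3}: single k=2 term ⇒ +0.237078;  D = -0.179348-0.155050i
d^3_{2,3}: single k=1 term ⇒ +0.542728;  D = +0.534991+0.091315i
d^3_{3,3}: single k=0 term ⇒ +0.801987;  D = -0.746328+0.293560i
Y_3^{m'}(θ=1.3809,φ=2.2405) and Σ D·Y over m':
  (+0.0003-0.0001i)·(+0.3578-0.1677i)  (-0.0022+0.0023i)·(-0.0427+0.1811i)  (+0.0041-0.0176i)·(+0.1619+0.2045i)  (+0.0234+0.0719i)·(-0.1988+0.0000i)  (-0.1793-0.1550i)·(-0.1619+0.2045i)  (+0.5350+0.0913i)·(-0.0427-0.1811i)  (-0.7463+0.2936i)·(-0.3578-0.1677i)
Y_3^3(R⁻¹ n̂) = +0.370120-0.109107i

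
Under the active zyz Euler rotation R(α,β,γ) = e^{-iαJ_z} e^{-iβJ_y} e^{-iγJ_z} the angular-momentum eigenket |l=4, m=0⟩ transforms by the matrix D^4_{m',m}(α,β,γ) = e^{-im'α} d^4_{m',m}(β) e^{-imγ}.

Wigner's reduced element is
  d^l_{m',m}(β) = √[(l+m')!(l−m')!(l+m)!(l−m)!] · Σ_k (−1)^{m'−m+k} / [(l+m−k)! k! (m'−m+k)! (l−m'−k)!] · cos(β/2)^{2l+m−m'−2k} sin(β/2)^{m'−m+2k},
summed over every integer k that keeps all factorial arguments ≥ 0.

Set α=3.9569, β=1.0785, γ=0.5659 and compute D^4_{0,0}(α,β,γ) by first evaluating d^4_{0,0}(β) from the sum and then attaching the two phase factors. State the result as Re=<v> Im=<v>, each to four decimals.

D^4_{0,0}(3.9569,1.0785,0.5659) = e^{-i·0·3.9569}·d^4_{0,0}(1.0785)·e^{-i·0·0.5659}. Compute d first:
c=cos(1.0785/2)=0.858094, s=sin(1.0785/2)=0.513493; N=√[24·24·24·24]=576.000000
Admissible k: 0..4 (factorial args all ≥0)
  k=0: (−1)^0·576.0000/(576)·0.8581^8·0.5135^0 = +0.293954
  k=1: (−1)^1·576.0000/(36)·0.8581^6·0.5135^2 = -1.684215
  k=2: (−1)^2·576.0000/(16)·0.8581^4·0.5135^4 = +1.356996
  k=3: (−1)^3·576.0000/(36)·0.8581^2·0.5135^6 = -0.215971
  k=4: (−1)^4·576.0000/(576)·0.8581^0·0.5135^8 = +0.004834
d^4_{0,0}(1.0785) = +0.293954 -1.684215 +1.356996 -0.215971 +0.004834 = -0.244402
Attach z-rotation phases: D = e^{-i(0)(3.9569)}·(-0.244402)·e^{-i(0)(0.5659)} = -0.244402+0.000000i

Re=-0.2444 Im=0.0000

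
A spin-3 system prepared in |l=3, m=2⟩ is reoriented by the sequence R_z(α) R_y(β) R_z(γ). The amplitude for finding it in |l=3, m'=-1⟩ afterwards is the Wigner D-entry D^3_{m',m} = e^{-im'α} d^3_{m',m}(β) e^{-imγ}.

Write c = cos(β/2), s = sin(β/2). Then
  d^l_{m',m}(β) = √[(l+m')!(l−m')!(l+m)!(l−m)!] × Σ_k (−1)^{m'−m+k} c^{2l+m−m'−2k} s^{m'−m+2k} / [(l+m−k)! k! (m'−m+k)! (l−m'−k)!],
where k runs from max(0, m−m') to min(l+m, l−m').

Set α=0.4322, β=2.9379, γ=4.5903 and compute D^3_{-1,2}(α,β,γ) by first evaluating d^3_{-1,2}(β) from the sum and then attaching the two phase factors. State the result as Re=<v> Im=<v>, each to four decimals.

Re=0.2392 Im=0.1920

Split into d^3_{-1,2}(β=2.9379) × two z-phases.
c=cos(2.9379/2)=0.101670, s=sin(2.9379/2)=0.994818; N=√[2·24·120·1]=75.894664
k∈{3,4} keeps every argument non-negative
  k=3: (−1)^0·75.8947/(12)·0.1017^3·0.9948^3 = +0.006544
  k=4: (−1)^1·75.8947/(24)·0.1017^1·0.9948^5 = -0.313266
d^3_{-1,2}(2.9379) = +0.006544 -0.313266 = -0.306722
D = (+0.908046+0.418870i)·(-0.306722)·(-0.970336-0.241759i) = +0.239195+0.191999i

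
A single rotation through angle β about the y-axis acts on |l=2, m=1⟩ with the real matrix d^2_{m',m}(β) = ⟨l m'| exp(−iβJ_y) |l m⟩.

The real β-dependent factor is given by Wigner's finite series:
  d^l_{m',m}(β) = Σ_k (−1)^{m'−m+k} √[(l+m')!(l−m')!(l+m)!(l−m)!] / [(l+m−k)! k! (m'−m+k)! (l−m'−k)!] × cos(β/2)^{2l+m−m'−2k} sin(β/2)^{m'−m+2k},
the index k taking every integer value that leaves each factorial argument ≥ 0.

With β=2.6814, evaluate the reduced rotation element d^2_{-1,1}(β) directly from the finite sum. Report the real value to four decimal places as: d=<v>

d^2_{-1,1}(β=2.6814) via Wigner's sum:
With c≡cos(β/2)=0.228071 and s≡sin(β/2)=0.973644, N=[1·6·6·1]^{1/2}=6.000000
k: max(0,(1)−(-1))=2 … min(2+(1),2−(-1))=3
  k=2: (−1)^0·6.0000/(2)·0.2281^2·0.9736^2 = +0.147932
  k=3: (−1)^1·6.0000/(6)·0.2281^0·0.9736^4 = -0.898673
d^2_{-1,1}(2.6814) = +0.147932 -0.898673 = -0.750740

d=-0.7507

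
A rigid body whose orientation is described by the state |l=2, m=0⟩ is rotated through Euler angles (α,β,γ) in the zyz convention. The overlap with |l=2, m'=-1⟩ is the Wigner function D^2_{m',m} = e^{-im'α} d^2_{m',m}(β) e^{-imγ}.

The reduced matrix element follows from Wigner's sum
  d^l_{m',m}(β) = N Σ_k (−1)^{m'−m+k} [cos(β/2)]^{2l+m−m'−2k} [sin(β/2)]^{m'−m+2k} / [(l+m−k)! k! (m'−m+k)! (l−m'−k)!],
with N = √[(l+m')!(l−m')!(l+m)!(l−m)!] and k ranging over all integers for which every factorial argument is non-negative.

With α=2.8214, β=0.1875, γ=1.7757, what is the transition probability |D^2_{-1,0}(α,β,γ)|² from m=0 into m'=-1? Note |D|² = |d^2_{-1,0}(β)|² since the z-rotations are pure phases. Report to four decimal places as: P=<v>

P=0.0503

First d^2_{-1,0}(β=0.1875), then the phase factors e^{-i(-1)α} and e^{-i(0)γ}:
c=cos(0.1875/2)=0.995609, s=sin(0.1875/2)=0.093613; N=√[1·6·2·2]=4.898979
Admissible k: 1..2 (factorial args all ≥0)
  k=1: (−1)^0·4.8990/(2)·0.9956^3·0.0936^1 = +0.226296
  k=2: (−1)^1·4.8990/(2)·0.9956^1·0.0936^3 = -0.002001
d^2_{-1,0}(0.1875) = +0.226296 -0.002001 = +0.224295
|D^2_{-1,0}|² = |d^2_{-1,0}(β)|² = (+0.224295)² = 0.050308 (the z-rotation phases have unit modulus)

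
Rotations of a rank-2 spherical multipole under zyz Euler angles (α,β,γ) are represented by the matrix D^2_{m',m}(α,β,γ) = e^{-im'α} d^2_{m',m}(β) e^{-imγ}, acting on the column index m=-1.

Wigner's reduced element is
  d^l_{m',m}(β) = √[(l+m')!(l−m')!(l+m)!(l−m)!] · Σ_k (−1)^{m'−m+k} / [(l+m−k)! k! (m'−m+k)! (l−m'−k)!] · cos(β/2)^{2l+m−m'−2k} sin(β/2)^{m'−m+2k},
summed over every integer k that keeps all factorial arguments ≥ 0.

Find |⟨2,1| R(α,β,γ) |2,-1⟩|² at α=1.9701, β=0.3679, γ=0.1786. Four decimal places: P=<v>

D^2_{1,-1}(1.9701,0.3679,0.1786) = e^{-i·1·1.9701}·d^2_{1,-1}(0.3679)·e^{-i·-1·0.1786}. Compute d first:
Half-angle: c=0.983129, s=0.182914. N=√(6·1·1·6)=6.000000
k∈{0,1} keeps every argument non-negative
  k=0: (−1)^2·6.0000/(2)·0.9831^2·0.1829^2 = +0.097015
  k=1: (−1)^3·6.0000/(6)·0.9831^0·0.1829^4 = -0.001119
d^2_{1,-1}(0.3679) = +0.097015 -0.001119 = +0.095895
|D^2_{1,-1}|² = |d^2_{1,-1}(β)|² = (+0.095895)² = 0.009196 (the z-rotation phases have unit modulus)

P=0.0092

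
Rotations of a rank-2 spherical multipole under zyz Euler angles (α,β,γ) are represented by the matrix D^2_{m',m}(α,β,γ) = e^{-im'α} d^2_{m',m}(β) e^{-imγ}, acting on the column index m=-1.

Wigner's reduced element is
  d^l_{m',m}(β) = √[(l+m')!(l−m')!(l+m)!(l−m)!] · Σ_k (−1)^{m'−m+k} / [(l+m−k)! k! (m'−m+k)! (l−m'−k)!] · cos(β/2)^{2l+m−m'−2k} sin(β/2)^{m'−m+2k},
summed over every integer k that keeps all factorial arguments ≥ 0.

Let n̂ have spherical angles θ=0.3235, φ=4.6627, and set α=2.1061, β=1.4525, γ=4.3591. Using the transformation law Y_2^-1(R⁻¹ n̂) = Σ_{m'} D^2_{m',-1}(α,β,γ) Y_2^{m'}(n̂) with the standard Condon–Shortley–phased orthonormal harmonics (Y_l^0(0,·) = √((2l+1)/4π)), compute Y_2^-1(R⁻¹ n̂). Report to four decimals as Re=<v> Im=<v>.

Need the full column D^2_{m',-1} for m'=−2..2 at α=2.1061, β=1.4525, γ=4.3591.
cos(β/2)=0.747670, sin(β/2)=0.664071
d^2_{-2,-1}: single k=1 term ⇒ +0.555103;  D = -0.364906+0.418310i
d^2_{-1,-1}: k∈[0..1] ⇒ +0.312493 -0.739553 = -0.427061;  D = -0.420006-0.077303i
d^2_{0,-1}: k∈[0..1] ⇒ -0.679860 +0.536325 = -0.143535;  D = +0.049661+0.134670i
d^2_{1,-1}: k∈[0..1] ⇒ +0.739553 -0.194472 = +0.545081;  D = -0.343677+0.423084i
d^2_{2,-1}: single k=0 term ⇒ -0.437908;  D = -0.433191-0.064098i
Y_2^{m'}(θ=0.3235,φ=4.6627) and Σ D·Y over m':
  (-0.3649+0.4183i)·(-0.0388-0.0039i)  (-0.4200-0.0773i)·(-0.0116+0.2326i)  (+0.0497+0.1347i)·(+0.5352+0.0000i)  (-0.3437+0.4231i)·(+0.0116+0.2326i)  (-0.4332-0.0641i)·(-0.0388+0.0039i)
Y_2^-1(R⁻¹ n̂) = -0.020087-0.113764i

Re=-0.0201 Im=-0.1138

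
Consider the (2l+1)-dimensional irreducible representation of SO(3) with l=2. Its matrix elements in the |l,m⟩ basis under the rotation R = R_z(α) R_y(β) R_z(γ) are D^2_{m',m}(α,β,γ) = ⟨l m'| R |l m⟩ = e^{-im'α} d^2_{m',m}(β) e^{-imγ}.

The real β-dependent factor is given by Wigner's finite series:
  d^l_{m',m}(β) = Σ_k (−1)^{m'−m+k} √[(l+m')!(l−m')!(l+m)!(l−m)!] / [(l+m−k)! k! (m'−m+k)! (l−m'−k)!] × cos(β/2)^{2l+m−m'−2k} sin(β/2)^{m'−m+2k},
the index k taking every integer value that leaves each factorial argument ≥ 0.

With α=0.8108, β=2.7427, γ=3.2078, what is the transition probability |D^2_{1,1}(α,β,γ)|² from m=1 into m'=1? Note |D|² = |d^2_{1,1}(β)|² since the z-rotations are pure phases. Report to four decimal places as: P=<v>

D^2_{1,1}(0.8108,2.7427,3.2078) = e^{-i·1·0.8108}·d^2_{1,1}(2.7427)·e^{-i·1·3.2078}. Compute d first:
With c≡cos(β/2)=0.198127 and s≡sin(β/2)=0.980176, N=[6·1·6·1]^{1/2}=6.000000
k∈{0,1} keeps every argument non-negative
  k=0: (−1)^0·6.0000/(6)·0.1981^4·0.9802^0 = +0.001541
  k=1: (−1)^1·6.0000/(2)·0.1981^2·0.9802^2 = -0.113140
d^2_{1,1}(2.7427) = +0.001541 -0.113140 = -0.111599
|D^2_{1,1}|² = |d^2_{1,1}(β)|² = (-0.111599)² = 0.012454 (the z-rotation phases have unit modulus)

P=0.0125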